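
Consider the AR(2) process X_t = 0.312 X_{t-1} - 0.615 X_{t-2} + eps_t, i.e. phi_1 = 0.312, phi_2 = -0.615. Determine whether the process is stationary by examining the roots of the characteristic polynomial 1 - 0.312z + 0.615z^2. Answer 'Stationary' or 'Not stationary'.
\text{Stationary}

The AR(p) characteristic polynomial is P(z) = 1 - 0.312z + 0.615z^2.
Stationarity requires all roots to lie outside the unit circle, i.e. |z| > 1 for every root.
Set 1 + (-0.312) z + (0.615) z^2 = 0, i.e. a z^2 + b z + c = 0 with a = 0.615, b = -0.312, c = 1.
Discriminant D = b^2 - 4ac = (-0.312)^2 - 4*(0.615)*1 = 0.097344 - (2.46) = -2.362656.
D < 0, so the roots are the complex-conjugate pair z = (-b +/- i sqrt(-D)) / (2a) = 0.2537 +/- 1.2497i.
For a conjugate pair |z|^2 = z * conj(z) = (product of roots) = c/a = 1/(0.615) = 1.626016, so |z| = sqrt(1.626016) = 1.2752 for both roots.
Moduli of all roots: 1.2752, 1.2752.
All moduli strictly greater than 1? Yes.
Verdict: Stationary.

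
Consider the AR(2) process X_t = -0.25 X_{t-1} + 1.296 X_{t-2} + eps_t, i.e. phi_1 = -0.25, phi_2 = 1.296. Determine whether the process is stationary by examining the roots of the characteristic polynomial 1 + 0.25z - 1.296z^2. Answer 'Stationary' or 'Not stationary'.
\text{Not stationary}

The AR(p) characteristic polynomial is P(z) = 1 + 0.25z - 1.296z^2.
Stationarity requires all roots to lie outside the unit circle, i.e. |z| > 1 for every root.
Set 1 + (0.25) z + (-1.296) z^2 = 0, i.e. a z^2 + b z + c = 0 with a = -1.296, b = 0.25, c = 1.
Discriminant D = b^2 - 4ac = (0.25)^2 - 4*(-1.296)*1 = 0.0625 - (-5.184) = 5.2465.
D >= 0, so the roots are real: z = (-b +/- sqrt(D)) / (2a) = (-0.25 +/- 2.290524) / (-2.592).
  z_1 = (-0.25 + 2.290524) / (-2.592) = -0.7872,   |z_1| = 0.7872.
  z_2 = (-0.25 - 2.290524) / (-2.592) = 0.9801,   |z_2| = 0.9801.
Moduli of all roots: 0.7872, 0.9801.
All moduli strictly greater than 1? No.
Verdict: Not stationary.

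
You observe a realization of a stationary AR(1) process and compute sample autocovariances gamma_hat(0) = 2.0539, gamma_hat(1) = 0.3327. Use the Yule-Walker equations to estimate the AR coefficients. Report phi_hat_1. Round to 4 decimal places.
\hat\phi_{1} = 0.1620

The Yule-Walker equations for an AR(p) process read, in matrix form,
  Gamma_p phi = r_p,   with   (Gamma_p)_{ij} = gamma(|i - j|),
                       (r_p)_i = gamma(i),   i,j = 1..p.
Substitute the sample gammas (Toeplitz matrix and right-hand side of size 1):
  Gamma_p = [[2.0539]]
  r_p     = [0.3327]
With p = 1 this is the single equation gamma(0) phi_1 = gamma(1):
  phi_hat_1 = gamma(1) / gamma(0) = 0.3327 / 2.0539 = 0.1620.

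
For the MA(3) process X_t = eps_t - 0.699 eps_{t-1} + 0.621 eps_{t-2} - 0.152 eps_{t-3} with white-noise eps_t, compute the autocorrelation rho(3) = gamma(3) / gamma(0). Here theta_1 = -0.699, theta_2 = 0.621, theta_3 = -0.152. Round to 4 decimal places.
\rho(3) = -0.0801

For an MA(q) process with theta_0 = 1, the autocovariance is
  gamma(k) = sigma^2 * sum_{i=0..q-k} theta_i * theta_{i+k},
and rho(k) = gamma(k) / gamma(0). Sigma^2 cancels.
  numerator   = (1)*(-0.152) = -0.152.
  denominator = (1)^2 + (-0.699)^2 + (0.621)^2 + (-0.152)^2 = 1.897346.
  rho(3) = -0.152 / 1.897346 = -0.0801.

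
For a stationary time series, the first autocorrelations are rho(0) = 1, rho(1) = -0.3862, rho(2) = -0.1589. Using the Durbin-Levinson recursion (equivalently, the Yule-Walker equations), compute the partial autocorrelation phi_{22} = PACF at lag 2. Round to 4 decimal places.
\phi_{22} = -0.3621

The PACF at lag k is phi_{kk}, the last component of the solution
to the Yule-Walker system G_k phi = r_k where
  (G_k)_{ij} = rho(|i - j|), (r_k)_i = rho(i), i,j = 1..k.
Equivalently, Durbin-Levinson gives phi_{kk} iteratively:
  phi_{11} = rho(1)
  phi_{kk} = [rho(k) - sum_{j=1..k-1} phi_{k-1,j} rho(k-j)]
            / [1 - sum_{j=1..k-1} phi_{k-1,j} rho(j)],
  phi_{k,j} = phi_{k-1,j} - phi_{kk} phi_{k-1,k-j},  j = 1..k-1.
Step k = 1:
  phi_11 = rho(1) = -0.3862.
Step k = 2:
  phi_22 = [rho(2) - phi_11 rho(1)] / [1 - phi_11 rho(1)] = [-0.1589 - (-0.3862)(-0.3862)] / [1 - (-0.3862)(-0.3862)]
         = -0.30805044 / 0.85084956 = -0.3621.
Therefore phi_{22} = -0.3621.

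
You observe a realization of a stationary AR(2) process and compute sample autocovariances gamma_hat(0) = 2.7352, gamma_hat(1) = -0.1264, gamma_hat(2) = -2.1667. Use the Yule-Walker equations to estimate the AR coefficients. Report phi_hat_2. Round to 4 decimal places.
\hat\phi_{2} = -0.7960

The Yule-Walker equations for an AR(p) process read, in matrix form,
  Gamma_p phi = r_p,   with   (Gamma_p)_{ij} = gamma(|i - j|),
                       (r_p)_i = gamma(i),   i,j = 1..p.
Substitute the sample gammas (Toeplitz matrix and right-hand side of size 2):
  Gamma_p = [[2.7352, -0.1264], [-0.1264, 2.7352]]
  r_p     = [-0.1264, -2.1667]
Written out:
  2.7352 phi_1 - 0.1264 phi_2 = -0.1264
  -0.1264 phi_1 + 2.7352 phi_2 = -2.1667
Solve by Cramer's rule:
  det = gamma(0)^2 - gamma(1)^2 = (2.7352)^2 - (-0.1264)^2 = 7.48131904 - 0.01597696 = 7.46534208
  phi_hat_1 = [gamma(1) gamma(0) - gamma(1) gamma(2)] / det = [(-0.1264)(2.7352) - (-0.1264)(-2.1667)] / 7.46534208 = -0.61960016 / 7.46534208 = -0.083
  phi_hat_2 = [gamma(0) gamma(2) - gamma(1)^2] / det = [(2.7352)(-2.1667) - (-0.1264)^2] / 7.46534208 = -5.9423348 / 7.46534208 = -0.796
So phi_hat = [-0.0830, -0.7960].
Therefore phi_hat_2 = -0.7960.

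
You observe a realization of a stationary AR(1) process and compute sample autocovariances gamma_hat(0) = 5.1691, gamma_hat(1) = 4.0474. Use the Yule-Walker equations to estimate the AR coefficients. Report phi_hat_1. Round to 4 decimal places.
\hat\phi_{1} = 0.7830

The Yule-Walker equations for an AR(p) process read, in matrix form,
  Gamma_p phi = r_p,   with   (Gamma_p)_{ij} = gamma(|i - j|),
                       (r_p)_i = gamma(i),   i,j = 1..p.
Substitute the sample gammas (Toeplitz matrix and right-hand side of size 1):
  Gamma_p = [[5.1691]]
  r_p     = [4.0474]
With p = 1 this is the single equation gamma(0) phi_1 = gamma(1):
  phi_hat_1 = gamma(1) / gamma(0) = 4.0474 / 5.1691 = 0.7830.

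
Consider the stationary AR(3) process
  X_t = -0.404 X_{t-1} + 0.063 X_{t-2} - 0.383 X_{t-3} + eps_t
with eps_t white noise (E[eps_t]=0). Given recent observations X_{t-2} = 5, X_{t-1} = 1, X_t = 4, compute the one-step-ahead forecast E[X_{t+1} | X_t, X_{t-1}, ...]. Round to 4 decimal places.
E[X_{t+1} \mid \mathcal F_t] = -3.4680

For an AR(p) model X_t = c + sum_i phi_i X_{t-i} + eps_t, the
one-step-ahead conditional mean is
  E[X_{t+1} | X_t, ...] = c + sum_i phi_i X_{t+1-i}.
Substitute known values:
  E[X_{t+1} | ...] = (-0.404) * (4) + (0.063) * (1) + (-0.383) * (5)
                   = -3.4680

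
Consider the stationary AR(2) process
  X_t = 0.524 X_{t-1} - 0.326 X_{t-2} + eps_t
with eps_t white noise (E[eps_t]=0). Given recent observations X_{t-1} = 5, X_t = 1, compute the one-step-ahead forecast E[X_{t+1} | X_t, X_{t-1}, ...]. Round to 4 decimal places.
E[X_{t+1} \mid \mathcal F_t] = -1.1060

For an AR(p) model X_t = c + sum_i phi_i X_{t-i} + eps_t, the
one-step-ahead conditional mean is
  E[X_{t+1} | X_t, ...] = c + sum_i phi_i X_{t+1-i}.
Substitute known values:
  E[X_{t+1} | ...] = (0.524) * (1) + (-0.326) * (5)
                   = -1.1060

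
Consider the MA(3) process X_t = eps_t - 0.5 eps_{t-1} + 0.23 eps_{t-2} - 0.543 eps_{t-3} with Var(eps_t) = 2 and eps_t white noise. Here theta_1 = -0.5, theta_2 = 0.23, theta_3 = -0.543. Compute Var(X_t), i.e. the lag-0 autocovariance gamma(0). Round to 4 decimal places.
\gamma(0) = 3.1955

For an MA(q) process X_t = eps_t + sum_i theta_i eps_{t-i} with
Var(eps_t) = sigma^2, the variance is
  gamma(0) = sigma^2 * (1 + sum_i theta_i^2).
  sum_i theta_i^2 = (-0.5)^2 + (0.23)^2 + (-0.543)^2 = 0.25 + 0.0529 + 0.294849 = 0.597749.
  gamma(0) = 2 * (1 + 0.597749) = 2 * 1.597749 = 3.195498, which rounds to 3.1955.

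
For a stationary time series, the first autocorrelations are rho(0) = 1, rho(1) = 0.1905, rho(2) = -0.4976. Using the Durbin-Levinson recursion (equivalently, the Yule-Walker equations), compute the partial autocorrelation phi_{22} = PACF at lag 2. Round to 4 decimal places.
\phi_{22} = -0.5540

The PACF at lag k is phi_{kk}, the last component of the solution
to the Yule-Walker system G_k phi = r_k where
  (G_k)_{ij} = rho(|i - j|), (r_k)_i = rho(i), i,j = 1..k.
Equivalently, Durbin-Levinson gives phi_{kk} iteratively:
  phi_{11} = rho(1)
  phi_{kk} = [rho(k) - sum_{j=1..k-1} phi_{k-1,j} rho(k-j)]
            / [1 - sum_{j=1..k-1} phi_{k-1,j} rho(j)],
  phi_{k,j} = phi_{k-1,j} - phi_{kk} phi_{k-1,k-j},  j = 1..k-1.
Step k = 1:
  phi_11 = rho(1) = 0.1905.
Step k = 2:
  phi_22 = [rho(2) - phi_11 rho(1)] / [1 - phi_11 rho(1)] = [-0.4976 - (0.1905)(0.1905)] / [1 - (0.1905)(0.1905)]
         = -0.53389025 / 0.96370975 = -0.554.
Therefore phi_{22} = -0.5540.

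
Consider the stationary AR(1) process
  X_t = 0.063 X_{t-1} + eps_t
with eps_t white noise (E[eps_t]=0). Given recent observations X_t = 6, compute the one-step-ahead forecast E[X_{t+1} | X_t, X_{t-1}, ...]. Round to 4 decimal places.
E[X_{t+1} \mid \mathcal F_t] = 0.3780

For an AR(p) model X_t = c + sum_i phi_i X_{t-i} + eps_t, the
one-step-ahead conditional mean is
  E[X_{t+1} | X_t, ...] = c + sum_i phi_i X_{t+1-i}.
Substitute known values:
  E[X_{t+1} | ...] = (0.063) * (6)
                   = 0.3780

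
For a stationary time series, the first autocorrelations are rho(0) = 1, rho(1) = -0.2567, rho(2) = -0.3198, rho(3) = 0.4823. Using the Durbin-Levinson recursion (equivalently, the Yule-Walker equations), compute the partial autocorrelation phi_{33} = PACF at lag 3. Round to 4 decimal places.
\phi_{33} = 0.3360

The PACF at lag k is phi_{kk}, the last component of the solution
to the Yule-Walker system G_k phi = r_k where
  (G_k)_{ij} = rho(|i - j|), (r_k)_i = rho(i), i,j = 1..k.
Equivalently, Durbin-Levinson gives phi_{kk} iteratively:
  phi_{11} = rho(1)
  phi_{kk} = [rho(k) - sum_{j=1..k-1} phi_{k-1,j} rho(k-j)]
            / [1 - sum_{j=1..k-1} phi_{k-1,j} rho(j)],
  phi_{k,j} = phi_{k-1,j} - phi_{kk} phi_{k-1,k-j},  j = 1..k-1.
Step k = 1:
  phi_11 = rho(1) = -0.2567.
Step k = 2:
  phi_22 = [rho(2) - phi_11 rho(1)] / [1 - phi_11 rho(1)] = [-0.3198 - (-0.2567)(-0.2567)] / [1 - (-0.2567)(-0.2567)]
         = -0.38569489 / 0.93410511 = -0.412903.
  Update: phi_21 = phi_11 - phi_22 phi_11 = -0.2567 - (-0.412903)(-0.2567) = -0.362692.
Step k = 3:
  phi_33 = [rho(3) - phi_21 rho(2) - phi_22 rho(1)] / [1 - phi_21 rho(1) - phi_22 rho(2)]
    numerator   = 0.4823 - (-0.362692)(-0.3198) - (-0.412903)(-0.2567) = 0.2603188
    denominator = 1 - (-0.362692)(-0.2567) - (-0.412903)(-0.3198) = 0.7748505
  phi_33 = 0.2603188 / 0.7748505 = 0.336.
Therefore phi_{33} = 0.3360.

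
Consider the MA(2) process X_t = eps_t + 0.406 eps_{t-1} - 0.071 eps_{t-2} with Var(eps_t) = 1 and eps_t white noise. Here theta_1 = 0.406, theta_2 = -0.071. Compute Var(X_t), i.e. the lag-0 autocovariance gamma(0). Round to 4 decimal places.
\gamma(0) = 1.1699

For an MA(q) process X_t = eps_t + sum_i theta_i eps_{t-i} with
Var(eps_t) = sigma^2, the variance is
  gamma(0) = sigma^2 * (1 + sum_i theta_i^2).
  sum_i theta_i^2 = (0.406)^2 + (-0.071)^2 = 0.164836 + 0.005041 = 0.169877.
  gamma(0) = 1 * (1 + 0.169877) = 1 * 1.169877 = 1.169877, which rounds to 1.1699.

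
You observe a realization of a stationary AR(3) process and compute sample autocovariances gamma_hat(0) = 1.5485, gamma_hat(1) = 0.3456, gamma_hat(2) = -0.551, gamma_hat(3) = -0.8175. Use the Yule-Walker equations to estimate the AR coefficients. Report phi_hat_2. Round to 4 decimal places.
\hat\phi_{2} = -0.2960

The Yule-Walker equations for an AR(p) process read, in matrix form,
  Gamma_p phi = r_p,   with   (Gamma_p)_{ij} = gamma(|i - j|),
                       (r_p)_i = gamma(i),   i,j = 1..p.
Substitute the sample gammas (Toeplitz matrix and right-hand side of size 3):
  Gamma_p = [[1.5485, 0.3456, -0.551], [0.3456, 1.5485, 0.3456], [-0.551, 0.3456, 1.5485]]
  r_p     = [0.3456, -0.551, -0.8175]
Written out (R1..R3):
  (R1) 1.5485 phi_1 + 0.3456 phi_2 - 0.551 phi_3 = 0.3456
  (R2) 0.3456 phi_1 + 1.5485 phi_2 + 0.3456 phi_3 = -0.551
  (R3) -0.551 phi_1 + 0.3456 phi_2 + 1.5485 phi_3 = -0.8175
Gaussian elimination:
  R2 <- R2 - (0.3456/1.5485) R1 = R2 - (0.223184) R1:  1.471368 phi_2 + 0.468574 phi_3 = -0.628132
  R3 <- R3 - (-0.551/1.5485) R1 = R3 - (-0.355828) R1:  0.468574 phi_2 + 1.352439 phi_3 = -0.694526
  R3 <- R3 - (0.468574/1.471368) R2 = R3 - (0.318462) R2:  1.203216 phi_3 = -0.49449
Back-substitution:
  phi_hat_3 = -0.49449 / 1.203216 = -0.410973
  phi_hat_2 = (-0.628132 - (0.468574)(-0.410973)) / 1.471368 = -0.296024
  phi_hat_1 = (0.3456 - (0.3456)(-0.296024) - (-0.551)(-0.410973)) / 1.5485 = 0.143016
So phi_hat = [0.1430, -0.2960, -0.4110].
Therefore phi_hat_2 = -0.2960.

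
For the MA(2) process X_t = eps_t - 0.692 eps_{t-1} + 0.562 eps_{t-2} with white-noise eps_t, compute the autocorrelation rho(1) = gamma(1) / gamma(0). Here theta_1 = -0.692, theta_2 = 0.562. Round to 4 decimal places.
\rho(1) = -0.6023

For an MA(q) process with theta_0 = 1, the autocovariance is
  gamma(k) = sigma^2 * sum_{i=0..q-k} theta_i * theta_{i+k},
and rho(k) = gamma(k) / gamma(0). Sigma^2 cancels.
  numerator   = (1)*(-0.692) + (-0.692)*(0.562) = -1.080904.
  denominator = (1)^2 + (-0.692)^2 + (0.562)^2 = 1.794708.
  rho(1) = -1.080904 / 1.794708 = -0.6023.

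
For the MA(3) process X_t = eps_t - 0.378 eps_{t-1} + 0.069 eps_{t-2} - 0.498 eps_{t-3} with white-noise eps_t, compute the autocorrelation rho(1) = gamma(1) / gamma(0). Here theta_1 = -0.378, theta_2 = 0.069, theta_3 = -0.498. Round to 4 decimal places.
\rho(1) = -0.3142

For an MA(q) process with theta_0 = 1, the autocovariance is
  gamma(k) = sigma^2 * sum_{i=0..q-k} theta_i * theta_{i+k},
and rho(k) = gamma(k) / gamma(0). Sigma^2 cancels.
  numerator   = (1)*(-0.378) + (-0.378)*(0.069) + (0.069)*(-0.498) = -0.438444.
  denominator = (1)^2 + (-0.378)^2 + (0.069)^2 + (-0.498)^2 = 1.395649.
  rho(1) = -0.438444 / 1.395649 = -0.3142.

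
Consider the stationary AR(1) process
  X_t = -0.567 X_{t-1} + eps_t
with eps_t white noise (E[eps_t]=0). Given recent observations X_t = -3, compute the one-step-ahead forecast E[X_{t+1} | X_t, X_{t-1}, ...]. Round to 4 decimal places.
E[X_{t+1} \mid \mathcal F_t] = 1.7010

For an AR(p) model X_t = c + sum_i phi_i X_{t-i} + eps_t, the
one-step-ahead conditional mean is
  E[X_{t+1} | X_t, ...] = c + sum_i phi_i X_{t+1-i}.
Substitute known values:
  E[X_{t+1} | ...] = (-0.567) * (-3)
                   = 1.7010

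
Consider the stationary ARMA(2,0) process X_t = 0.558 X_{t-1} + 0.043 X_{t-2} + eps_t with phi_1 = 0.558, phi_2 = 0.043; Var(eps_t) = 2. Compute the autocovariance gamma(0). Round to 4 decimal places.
\gamma(0) = 3.0358

Multiply the model equation by X_{t-k} and take expectations. With theta_0 = psi_0 = 1 and psi_j the MA(infinity) weights, this gives
  gamma(k) - sum_i phi_i gamma(k-i) = c_k,
  c_k = sigma^2 * sum_{j=k..q} theta_j psi_{j-k}   (c_k = 0 for k > q),
using gamma(-m) = gamma(m).
Pure AR (q = 0): c_0 = sigma^2 = 2, c_k = 0 for k >= 1.
Equations for k = 0, 1, 2 (AR order 2, c_2 = 0):
  (E0) gamma(0) = phi_1 gamma(1) + phi_2 gamma(2) + c_0
  (E1) gamma(1) = phi_1 gamma(0) + phi_2 gamma(1) + c_1
  (E2) gamma(2) = phi_1 gamma(1) + phi_2 gamma(0)
From (E1): gamma(1) = A gamma(0) + B with
  A = phi_1 / (1 - phi_2) = 0.558 / 0.957 = 0.583072,   B = c_1 / (1 - phi_2) = 0 / 0.957 = 0.
Insert (E2) into (E0): gamma(0) (1 - phi_2^2) = phi_1 (1 + phi_2) gamma(1) + c_0.
  phi_1 (1 + phi_2) = (0.558)(1.043) = 0.581994,   1 - phi_2^2 = 0.998151.
Replace gamma(1) by A gamma(0) + B and collect gamma(0):
  gamma(0) [0.998151 - (0.581994)(0.583072)] = c_0 = 2
  gamma(0) * 0.658807 = 2
  gamma(0) = 2 / 0.658807 = 3.035793.
Therefore gamma(0) = 3.0358 (to 4 decimal places).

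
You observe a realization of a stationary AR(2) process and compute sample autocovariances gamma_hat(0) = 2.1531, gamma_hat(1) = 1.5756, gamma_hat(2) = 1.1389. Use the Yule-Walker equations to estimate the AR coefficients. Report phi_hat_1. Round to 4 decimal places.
\hat\phi_{1} = 0.7421

The Yule-Walker equations for an AR(p) process read, in matrix form,
  Gamma_p phi = r_p,   with   (Gamma_p)_{ij} = gamma(|i - j|),
                       (r_p)_i = gamma(i),   i,j = 1..p.
Substitute the sample gammas (Toeplitz matrix and right-hand side of size 2):
  Gamma_p = [[2.1531, 1.5756], [1.5756, 2.1531]]
  r_p     = [1.5756, 1.1389]
Written out:
  2.1531 phi_1 + 1.5756 phi_2 = 1.5756
  1.5756 phi_1 + 2.1531 phi_2 = 1.1389
Solve by Cramer's rule:
  det = gamma(0)^2 - gamma(1)^2 = (2.1531)^2 - (1.5756)^2 = 4.63583961 - 2.48251536 = 2.15332425
  phi_hat_1 = [gamma(1) gamma(0) - gamma(1) gamma(2)] / det = [(1.5756)(2.1531) - (1.5756)(1.1389)] / 2.15332425 = 1.59797352 / 2.15332425 = 0.7421
  phi_hat_2 = [gamma(0) gamma(2) - gamma(1)^2] / det = [(2.1531)(1.1389) - (1.5756)^2] / 2.15332425 = -0.03034977 / 2.15332425 = -0.0141
So phi_hat = [0.7421, -0.0141].
Therefore phi_hat_1 = 0.7421.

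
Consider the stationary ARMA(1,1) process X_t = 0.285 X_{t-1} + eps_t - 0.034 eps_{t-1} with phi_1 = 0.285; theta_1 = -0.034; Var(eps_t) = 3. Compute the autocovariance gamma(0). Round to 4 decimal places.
\gamma(0) = 3.2057

Multiply the model equation by X_{t-k} and take expectations. With theta_0 = psi_0 = 1 and psi_j the MA(infinity) weights, this gives
  gamma(k) - sum_i phi_i gamma(k-i) = c_k,
  c_k = sigma^2 * sum_{j=k..q} theta_j psi_{j-k}   (c_k = 0 for k > q),
using gamma(-m) = gamma(m).
psi-weights needed (psi_j = theta_j + sum_i phi_i psi_{j-i}):
  psi_1 = theta_1 + phi_1 = -0.034 + (0.285) = 0.251
Right-hand sides:
  c_0 = sigma^2 (1 + theta_1 psi_1) = 3 * (1 + (-0.034)(0.251)) = 3 * 0.991466 = 2.974398
  c_1 = sigma^2 theta_1 = 3 * (-0.034) = -0.102
  c_2 = 0
Equations for k = 0 and k = 1 (AR order 1):
  gamma(0) = phi_1 gamma(1) + c_0
  gamma(1) = phi_1 gamma(0) + c_1
Substituting the second into the first: gamma(0) (1 - phi_1^2) = c_0 + phi_1 c_1, so
  gamma(0) = (c_0 + phi_1 c_1) / (1 - phi_1^2) = (2.974398 + (0.285)(-0.102)) / (1 - (0.285)^2) = 2.945328 / 0.918775 = 3.205712.
Therefore gamma(0) = 3.2057 (to 4 decimal places).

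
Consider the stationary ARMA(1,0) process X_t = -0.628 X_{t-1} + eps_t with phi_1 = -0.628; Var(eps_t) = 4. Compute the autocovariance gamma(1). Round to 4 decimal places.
\gamma(1) = -4.1478

Multiply the model equation by X_{t-k} and take expectations. With theta_0 = psi_0 = 1 and psi_j the MA(infinity) weights, this gives
  gamma(k) - sum_i phi_i gamma(k-i) = c_k,
  c_k = sigma^2 * sum_{j=k..q} theta_j psi_{j-k}   (c_k = 0 for k > q),
using gamma(-m) = gamma(m).
Pure AR (q = 0): c_0 = sigma^2 = 4, c_k = 0 for k >= 1.
Equations for k = 0 and k = 1 (AR order 1):
  gamma(0) = phi_1 gamma(1) + c_0
  gamma(1) = phi_1 gamma(0) + c_1
Substituting the second into the first: gamma(0) (1 - phi_1^2) = c_0 + phi_1 c_1, so
  gamma(0) = c_0 / (1 - phi_1^2) = 4 / (1 - (-0.628)^2) = 4 / 0.605616 = 6.604845.
  gamma(1) = phi_1 gamma(0) = (-0.628)(6.604845) = -4.147843.
Therefore gamma(1) = -4.1478 (to 4 decimal places).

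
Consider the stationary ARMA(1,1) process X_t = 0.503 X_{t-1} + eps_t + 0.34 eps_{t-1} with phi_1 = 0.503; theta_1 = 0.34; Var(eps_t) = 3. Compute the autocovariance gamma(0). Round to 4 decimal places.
\gamma(0) = 5.8540

Multiply the model equation by X_{t-k} and take expectations. With theta_0 = psi_0 = 1 and psi_j the MA(infinity) weights, this gives
  gamma(k) - sum_i phi_i gamma(k-i) = c_k,
  c_k = sigma^2 * sum_{j=k..q} theta_j psi_{j-k}   (c_k = 0 for k > q),
using gamma(-m) = gamma(m).
psi-weights needed (psi_j = theta_j + sum_i phi_i psi_{j-i}):
  psi_1 = theta_1 + phi_1 = 0.34 + (0.503) = 0.843
Right-hand sides:
  c_0 = sigma^2 (1 + theta_1 psi_1) = 3 * (1 + (0.34)(0.843)) = 3 * 1.28662 = 3.85986
  c_1 = sigma^2 theta_1 = 3 * (0.34) = 1.02
  c_2 = 0
Equations for k = 0 and k = 1 (AR order 1):
  gamma(0) = phi_1 gamma(1) + c_0
  gamma(1) = phi_1 gamma(0) + c_1
Substituting the second into the first: gamma(0) (1 - phi_1^2) = c_0 + phi_1 c_1, so
  gamma(0) = (c_0 + phi_1 c_1) / (1 - phi_1^2) = (3.85986 + (0.503)(1.02)) / (1 - (0.503)^2) = 4.37292 / 0.746991 = 5.854046.
Therefore gamma(0) = 5.8540 (to 4 decimal places).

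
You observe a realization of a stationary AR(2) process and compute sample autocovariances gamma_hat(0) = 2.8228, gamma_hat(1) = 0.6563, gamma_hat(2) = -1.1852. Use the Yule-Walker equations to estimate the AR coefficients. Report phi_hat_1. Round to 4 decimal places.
\hat\phi_{1} = 0.3490

The Yule-Walker equations for an AR(p) process read, in matrix form,
  Gamma_p phi = r_p,   with   (Gamma_p)_{ij} = gamma(|i - j|),
                       (r_p)_i = gamma(i),   i,j = 1..p.
Substitute the sample gammas (Toeplitz matrix and right-hand side of size 2):
  Gamma_p = [[2.8228, 0.6563], [0.6563, 2.8228]]
  r_p     = [0.6563, -1.1852]
Written out:
  2.8228 phi_1 + 0.6563 phi_2 = 0.6563
  0.6563 phi_1 + 2.8228 phi_2 = -1.1852
Solve by Cramer's rule:
  det = gamma(0)^2 - gamma(1)^2 = (2.8228)^2 - (0.6563)^2 = 7.96819984 - 0.43072969 = 7.53747015
  phi_hat_1 = [gamma(1) gamma(0) - gamma(1) gamma(2)] / det = [(0.6563)(2.8228) - (0.6563)(-1.1852)] / 7.53747015 = 2.6304504 / 7.53747015 = 0.349
  phi_hat_2 = [gamma(0) gamma(2) - gamma(1)^2] / det = [(2.8228)(-1.1852) - (0.6563)^2] / 7.53747015 = -3.77631225 / 7.53747015 = -0.501
So phi_hat = [0.3490, -0.5010].
Therefore phi_hat_1 = 0.3490.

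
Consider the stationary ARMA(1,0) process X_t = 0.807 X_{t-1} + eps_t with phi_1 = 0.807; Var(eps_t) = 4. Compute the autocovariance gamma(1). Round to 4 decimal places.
\gamma(1) = 9.2559

Multiply the model equation by X_{t-k} and take expectations. With theta_0 = psi_0 = 1 and psi_j the MA(infinity) weights, this gives
  gamma(k) - sum_i phi_i gamma(k-i) = c_k,
  c_k = sigma^2 * sum_{j=k..q} theta_j psi_{j-k}   (c_k = 0 for k > q),
using gamma(-m) = gamma(m).
Pure AR (q = 0): c_0 = sigma^2 = 4, c_k = 0 for k >= 1.
Equations for k = 0 and k = 1 (AR order 1):
  gamma(0) = phi_1 gamma(1) + c_0
  gamma(1) = phi_1 gamma(0) + c_1
Substituting the second into the first: gamma(0) (1 - phi_1^2) = c_0 + phi_1 c_1, so
  gamma(0) = c_0 / (1 - phi_1^2) = 4 / (1 - (0.807)^2) = 4 / 0.348751 = 11.469501.
  gamma(1) = phi_1 gamma(0) = (0.807)(11.469501) = 9.255887.
Therefore gamma(1) = 9.2559 (to 4 decimal places).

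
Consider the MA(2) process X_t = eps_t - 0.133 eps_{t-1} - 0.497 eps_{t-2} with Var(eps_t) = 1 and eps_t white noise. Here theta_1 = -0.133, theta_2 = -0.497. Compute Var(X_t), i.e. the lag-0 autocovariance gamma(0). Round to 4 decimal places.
\gamma(0) = 1.2647

For an MA(q) process X_t = eps_t + sum_i theta_i eps_{t-i} with
Var(eps_t) = sigma^2, the variance is
  gamma(0) = sigma^2 * (1 + sum_i theta_i^2).
  sum_i theta_i^2 = (-0.133)^2 + (-0.497)^2 = 0.017689 + 0.247009 = 0.264698.
  gamma(0) = 1 * (1 + 0.264698) = 1 * 1.264698 = 1.264698, which rounds to 1.2647.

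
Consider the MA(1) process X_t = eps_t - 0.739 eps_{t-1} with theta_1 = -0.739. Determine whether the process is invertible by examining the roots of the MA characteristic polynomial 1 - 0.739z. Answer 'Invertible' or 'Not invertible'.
\text{Invertible}

The MA(q) characteristic polynomial is P(z) = 1 - 0.739z.
Invertibility requires all roots to lie outside the unit circle, i.e. |z| > 1 for every root.
This is linear in z: 1 + (-0.739) z = 0  =>  z = -1/(-0.739) = 1.35318,  |z| = 1.35318.
Moduli of all roots: 1.3532.
All moduli strictly greater than 1? Yes.
Verdict: Invertible.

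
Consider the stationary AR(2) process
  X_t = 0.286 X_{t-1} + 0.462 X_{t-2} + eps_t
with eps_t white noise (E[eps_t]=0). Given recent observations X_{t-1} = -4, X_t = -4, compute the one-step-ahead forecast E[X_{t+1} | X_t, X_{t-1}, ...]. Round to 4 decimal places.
E[X_{t+1} \mid \mathcal F_t] = -2.9920

For an AR(p) model X_t = c + sum_i phi_i X_{t-i} + eps_t, the
one-step-ahead conditional mean is
  E[X_{t+1} | X_t, ...] = c + sum_i phi_i X_{t+1-i}.
Substitute known values:
  E[X_{t+1} | ...] = (0.286) * (-4) + (0.462) * (-4)
                   = -2.9920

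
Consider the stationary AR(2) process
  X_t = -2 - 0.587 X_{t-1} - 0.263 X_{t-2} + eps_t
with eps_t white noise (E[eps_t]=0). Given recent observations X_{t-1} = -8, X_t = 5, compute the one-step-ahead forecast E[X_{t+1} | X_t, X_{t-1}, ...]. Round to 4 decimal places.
E[X_{t+1} \mid \mathcal F_t] = -2.8310

For an AR(p) model X_t = c + sum_i phi_i X_{t-i} + eps_t, the
one-step-ahead conditional mean is
  E[X_{t+1} | X_t, ...] = c + sum_i phi_i X_{t+1-i}.
Substitute known values:
  E[X_{t+1} | ...] = -2 + (-0.587) * (5) + (-0.263) * (-8)
                   = -2.8310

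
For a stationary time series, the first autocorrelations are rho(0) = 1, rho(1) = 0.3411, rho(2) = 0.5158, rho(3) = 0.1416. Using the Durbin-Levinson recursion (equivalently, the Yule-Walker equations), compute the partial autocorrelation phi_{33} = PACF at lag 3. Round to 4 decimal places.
\phi_{33} = -0.1550

The PACF at lag k is phi_{kk}, the last component of the solution
to the Yule-Walker system G_k phi = r_k where
  (G_k)_{ij} = rho(|i - j|), (r_k)_i = rho(i), i,j = 1..k.
Equivalently, Durbin-Levinson gives phi_{kk} iteratively:
  phi_{11} = rho(1)
  phi_{kk} = [rho(k) - sum_{j=1..k-1} phi_{k-1,j} rho(k-j)]
            / [1 - sum_{j=1..k-1} phi_{k-1,j} rho(j)],
  phi_{k,j} = phi_{k-1,j} - phi_{kk} phi_{k-1,k-j},  j = 1..k-1.
Step k = 1:
  phi_11 = rho(1) = 0.3411.
Step k = 2:
  phi_22 = [rho(2) - phi_11 rho(1)] / [1 - phi_11 rho(1)] = [0.5158 - (0.3411)(0.3411)] / [1 - (0.3411)(0.3411)]
         = 0.39945079 / 0.88365079 = 0.452046.
  Update: phi_21 = phi_11 - phi_22 phi_11 = 0.3411 - (0.452046)(0.3411) = 0.186907.
Step k = 3:
  phi_33 = [rho(3) - phi_21 rho(2) - phi_22 rho(1)] / [1 - phi_21 rho(1) - phi_22 rho(2)]
    numerator   = 0.1416 - (0.186907)(0.5158) - (0.452046)(0.3411) = -0.10899957
    denominator = 1 - (0.186907)(0.3411) - (0.452046)(0.5158) = 0.70308066
  phi_33 = -0.10899957 / 0.70308066 = -0.155.
Therefore phi_{33} = -0.1550.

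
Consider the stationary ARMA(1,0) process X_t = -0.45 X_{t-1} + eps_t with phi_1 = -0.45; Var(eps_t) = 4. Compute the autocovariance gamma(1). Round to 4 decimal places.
\gamma(1) = -2.2571

Multiply the model equation by X_{t-k} and take expectations. With theta_0 = psi_0 = 1 and psi_j the MA(infinity) weights, this gives
  gamma(k) - sum_i phi_i gamma(k-i) = c_k,
  c_k = sigma^2 * sum_{j=k..q} theta_j psi_{j-k}   (c_k = 0 for k > q),
using gamma(-m) = gamma(m).
Pure AR (q = 0): c_0 = sigma^2 = 4, c_k = 0 for k >= 1.
Equations for k = 0 and k = 1 (AR order 1):
  gamma(0) = phi_1 gamma(1) + c_0
  gamma(1) = phi_1 gamma(0) + c_1
Substituting the second into the first: gamma(0) (1 - phi_1^2) = c_0 + phi_1 c_1, so
  gamma(0) = c_0 / (1 - phi_1^2) = 4 / (1 - (-0.45)^2) = 4 / 0.7975 = 5.015674.
  gamma(1) = phi_1 gamma(0) = (-0.45)(5.015674) = -2.257053.
Therefore gamma(1) = -2.2571 (to 4 decimal places).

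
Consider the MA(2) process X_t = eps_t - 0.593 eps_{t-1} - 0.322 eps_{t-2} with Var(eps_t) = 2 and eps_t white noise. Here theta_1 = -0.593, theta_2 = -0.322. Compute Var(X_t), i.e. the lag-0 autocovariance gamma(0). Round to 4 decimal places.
\gamma(0) = 2.9107

For an MA(q) process X_t = eps_t + sum_i theta_i eps_{t-i} with
Var(eps_t) = sigma^2, the variance is
  gamma(0) = sigma^2 * (1 + sum_i theta_i^2).
  sum_i theta_i^2 = (-0.593)^2 + (-0.322)^2 = 0.351649 + 0.103684 = 0.455333.
  gamma(0) = 2 * (1 + 0.455333) = 2 * 1.455333 = 2.910666, which rounds to 2.9107.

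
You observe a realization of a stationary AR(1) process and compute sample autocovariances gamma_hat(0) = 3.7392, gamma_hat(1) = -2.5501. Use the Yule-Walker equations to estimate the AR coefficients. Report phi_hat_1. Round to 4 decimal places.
\hat\phi_{1} = -0.6820

The Yule-Walker equations for an AR(p) process read, in matrix form,
  Gamma_p phi = r_p,   with   (Gamma_p)_{ij} = gamma(|i - j|),
                       (r_p)_i = gamma(i),   i,j = 1..p.
Substitute the sample gammas (Toeplitz matrix and right-hand side of size 1):
  Gamma_p = [[3.7392]]
  r_p     = [-2.5501]
With p = 1 this is the single equation gamma(0) phi_1 = gamma(1):
  phi_hat_1 = gamma(1) / gamma(0) = -2.5501 / 3.7392 = -0.6820.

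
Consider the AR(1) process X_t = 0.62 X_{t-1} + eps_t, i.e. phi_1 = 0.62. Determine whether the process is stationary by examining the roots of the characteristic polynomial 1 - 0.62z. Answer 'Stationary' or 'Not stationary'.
\text{Stationary}

The AR(p) characteristic polynomial is P(z) = 1 - 0.62z.
Stationarity requires all roots to lie outside the unit circle, i.e. |z| > 1 for every root.
This is linear in z: 1 + (-0.62) z = 0  =>  z = -1/(-0.62) = 1.612903,  |z| = 1.612903.
Moduli of all roots: 1.6129.
All moduli strictly greater than 1? Yes.
Verdict: Stationary.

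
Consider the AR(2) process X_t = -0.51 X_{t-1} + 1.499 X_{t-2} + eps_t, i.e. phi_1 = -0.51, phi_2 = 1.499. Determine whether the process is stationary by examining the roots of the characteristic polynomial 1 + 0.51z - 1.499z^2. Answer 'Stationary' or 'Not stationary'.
\text{Not stationary}

The AR(p) characteristic polynomial is P(z) = 1 + 0.51z - 1.499z^2.
Stationarity requires all roots to lie outside the unit circle, i.e. |z| > 1 for every root.
Set 1 + (0.51) z + (-1.499) z^2 = 0, i.e. a z^2 + b z + c = 0 with a = -1.499, b = 0.51, c = 1.
Discriminant D = b^2 - 4ac = (0.51)^2 - 4*(-1.499)*1 = 0.2601 - (-5.996) = 6.2561.
D >= 0, so the roots are real: z = (-b +/- sqrt(D)) / (2a) = (-0.51 +/- 2.50122) / (-2.998).
  z_1 = (-0.51 + 2.50122) / (-2.998) = -0.6642,   |z_1| = 0.6642.
  z_2 = (-0.51 - 2.50122) / (-2.998) = 1.0044,   |z_2| = 1.0044.
Moduli of all roots: 0.6642, 1.0044.
All moduli strictly greater than 1? No.
Verdict: Not stationary.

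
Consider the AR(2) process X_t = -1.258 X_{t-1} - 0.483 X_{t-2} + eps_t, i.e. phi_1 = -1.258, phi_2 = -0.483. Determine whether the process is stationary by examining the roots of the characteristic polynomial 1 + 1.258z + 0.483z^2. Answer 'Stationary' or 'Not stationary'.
\text{Stationary}

The AR(p) characteristic polynomial is P(z) = 1 + 1.258z + 0.483z^2.
Stationarity requires all roots to lie outside the unit circle, i.e. |z| > 1 for every root.
Set 1 + (1.258) z + (0.483) z^2 = 0, i.e. a z^2 + b z + c = 0 with a = 0.483, b = 1.258, c = 1.
Discriminant D = b^2 - 4ac = (1.258)^2 - 4*(0.483)*1 = 1.582564 - (1.932) = -0.349436.
D < 0, so the roots are the complex-conjugate pair z = (-b +/- i sqrt(-D)) / (2a) = -1.3023 +/- 0.6119i.
For a conjugate pair |z|^2 = z * conj(z) = (product of roots) = c/a = 1/(0.483) = 2.070393, so |z| = sqrt(2.070393) = 1.4389 for both roots.
Moduli of all roots: 1.4389, 1.4389.
All moduli strictly greater than 1? Yes.
Verdict: Stationary.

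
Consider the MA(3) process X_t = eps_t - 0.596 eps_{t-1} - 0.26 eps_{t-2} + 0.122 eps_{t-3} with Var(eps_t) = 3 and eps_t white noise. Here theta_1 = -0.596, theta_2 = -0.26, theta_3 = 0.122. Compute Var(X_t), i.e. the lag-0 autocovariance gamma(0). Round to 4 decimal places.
\gamma(0) = 4.3131

For an MA(q) process X_t = eps_t + sum_i theta_i eps_{t-i} with
Var(eps_t) = sigma^2, the variance is
  gamma(0) = sigma^2 * (1 + sum_i theta_i^2).
  sum_i theta_i^2 = (-0.596)^2 + (-0.26)^2 + (0.122)^2 = 0.355216 + 0.0676 + 0.014884 = 0.4377.
  gamma(0) = 3 * (1 + 0.4377) = 3 * 1.4377 = 4.3131.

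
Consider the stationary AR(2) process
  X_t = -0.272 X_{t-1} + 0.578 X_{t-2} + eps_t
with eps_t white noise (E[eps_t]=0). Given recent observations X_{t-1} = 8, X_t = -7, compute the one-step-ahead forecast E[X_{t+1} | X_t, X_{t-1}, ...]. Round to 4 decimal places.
E[X_{t+1} \mid \mathcal F_t] = 6.5280

For an AR(p) model X_t = c + sum_i phi_i X_{t-i} + eps_t, the
one-step-ahead conditional mean is
  E[X_{t+1} | X_t, ...] = c + sum_i phi_i X_{t+1-i}.
Substitute known values:
  E[X_{t+1} | ...] = (-0.272) * (-7) + (0.578) * (8)
                   = 6.5280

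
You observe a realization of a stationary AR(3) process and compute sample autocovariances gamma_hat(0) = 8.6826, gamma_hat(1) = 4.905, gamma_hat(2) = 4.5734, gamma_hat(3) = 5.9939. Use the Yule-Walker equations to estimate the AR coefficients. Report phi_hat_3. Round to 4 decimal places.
\hat\phi_{3} = 0.5040

The Yule-Walker equations for an AR(p) process read, in matrix form,
  Gamma_p phi = r_p,   with   (Gamma_p)_{ij} = gamma(|i - j|),
                       (r_p)_i = gamma(i),   i,j = 1..p.
Substitute the sample gammas (Toeplitz matrix and right-hand side of size 3):
  Gamma_p = [[8.6826, 4.905, 4.5734], [4.905, 8.6826, 4.905], [4.5734, 4.905, 8.6826]]
  r_p     = [4.905, 4.5734, 5.9939]
Written out (R1..R3):
  (R1) 8.6826 phi_1 + 4.905 phi_2 + 4.5734 phi_3 = 4.905
  (R2) 4.905 phi_1 + 8.6826 phi_2 + 4.905 phi_3 = 4.5734
  (R3) 4.5734 phi_1 + 4.905 phi_2 + 8.6826 phi_3 = 5.9939
Gaussian elimination:
  R2 <- R2 - (4.905/8.6826) R1 = R2 - (0.564923) R1:  5.911653 phi_2 + 2.321381 phi_3 = 1.802453
  R3 <- R3 - (4.5734/8.6826) R1 = R3 - (0.526732) R1:  2.321381 phi_2 + 6.273646 phi_3 = 3.410281
  R3 <- R3 - (2.321381/5.911653) R2 = R3 - (0.392679) R2:  5.362088 phi_3 = 2.702496
Back-substitution:
  phi_hat_3 = 2.702496 / 5.362088 = 0.504001
  phi_hat_2 = (1.802453 - (2.321381)(0.504001)) / 5.911653 = 0.106988
  phi_hat_1 = (4.905 - (4.905)(0.106988) - (4.5734)(0.504001)) / 8.6826 = 0.23901
So phi_hat = [0.2390, 0.1070, 0.5040].
Therefore phi_hat_3 = 0.5040.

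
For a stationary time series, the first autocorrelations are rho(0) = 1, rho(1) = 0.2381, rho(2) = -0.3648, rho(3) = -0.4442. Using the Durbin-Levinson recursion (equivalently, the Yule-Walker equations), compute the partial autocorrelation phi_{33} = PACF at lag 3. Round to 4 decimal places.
\phi_{33} = -0.2810

The PACF at lag k is phi_{kk}, the last component of the solution
to the Yule-Walker system G_k phi = r_k where
  (G_k)_{ij} = rho(|i - j|), (r_k)_i = rho(i), i,j = 1..k.
Equivalently, Durbin-Levinson gives phi_{kk} iteratively:
  phi_{11} = rho(1)
  phi_{kk} = [rho(k) - sum_{j=1..k-1} phi_{k-1,j} rho(k-j)]
            / [1 - sum_{j=1..k-1} phi_{k-1,j} rho(j)],
  phi_{k,j} = phi_{k-1,j} - phi_{kk} phi_{k-1,k-j},  j = 1..k-1.
Step k = 1:
  phi_11 = rho(1) = 0.2381.
Step k = 2:
  phi_22 = [rho(2) - phi_11 rho(1)] / [1 - phi_11 rho(1)] = [-0.3648 - (0.2381)(0.2381)] / [1 - (0.2381)(0.2381)]
         = -0.42149161 / 0.94330839 = -0.446823.
  Update: phi_21 = phi_11 - phi_22 phi_11 = 0.2381 - (-0.446823)(0.2381) = 0.344488.
Step k = 3:
  phi_33 = [rho(3) - phi_21 rho(2) - phi_22 rho(1)] / [1 - phi_21 rho(1) - phi_22 rho(2)]
    numerator   = -0.4442 - (0.344488)(-0.3648) - (-0.446823)(0.2381) = -0.21214211
    denominator = 1 - (0.344488)(0.2381) - (-0.446823)(-0.3648) = 0.75497637
  phi_33 = -0.21214211 / 0.75497637 = -0.281.
Therefore phi_{33} = -0.2810.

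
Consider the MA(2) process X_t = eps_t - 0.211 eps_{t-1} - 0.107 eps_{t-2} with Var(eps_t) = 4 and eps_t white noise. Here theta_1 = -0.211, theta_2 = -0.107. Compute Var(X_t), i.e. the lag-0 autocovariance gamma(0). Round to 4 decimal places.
\gamma(0) = 4.2239

For an MA(q) process X_t = eps_t + sum_i theta_i eps_{t-i} with
Var(eps_t) = sigma^2, the variance is
  gamma(0) = sigma^2 * (1 + sum_i theta_i^2).
  sum_i theta_i^2 = (-0.211)^2 + (-0.107)^2 = 0.044521 + 0.011449 = 0.05597.
  gamma(0) = 4 * (1 + 0.05597) = 4 * 1.05597 = 4.22388, which rounds to 4.2239.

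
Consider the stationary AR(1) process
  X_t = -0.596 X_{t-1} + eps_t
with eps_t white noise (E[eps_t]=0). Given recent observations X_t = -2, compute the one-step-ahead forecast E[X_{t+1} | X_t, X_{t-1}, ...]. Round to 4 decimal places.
E[X_{t+1} \mid \mathcal F_t] = 1.1920

For an AR(p) model X_t = c + sum_i phi_i X_{t-i} + eps_t, the
one-step-ahead conditional mean is
  E[X_{t+1} | X_t, ...] = c + sum_i phi_i X_{t+1-i}.
Substitute known values:
  E[X_{t+1} | ...] = (-0.596) * (-2)
                   = 1.1920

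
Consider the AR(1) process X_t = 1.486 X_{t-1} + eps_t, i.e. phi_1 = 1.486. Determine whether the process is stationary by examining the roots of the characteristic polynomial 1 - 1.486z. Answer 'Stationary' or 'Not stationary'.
\text{Not stationary}

The AR(p) characteristic polynomial is P(z) = 1 - 1.486z.
Stationarity requires all roots to lie outside the unit circle, i.e. |z| > 1 for every root.
This is linear in z: 1 + (-1.486) z = 0  =>  z = -1/(-1.486) = 0.672948,  |z| = 0.672948.
Moduli of all roots: 0.6729.
All moduli strictly greater than 1? No.
Verdict: Not stationary.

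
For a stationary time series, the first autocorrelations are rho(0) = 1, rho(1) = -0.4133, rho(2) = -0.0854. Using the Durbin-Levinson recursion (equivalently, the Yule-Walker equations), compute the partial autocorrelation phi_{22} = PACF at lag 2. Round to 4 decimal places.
\phi_{22} = -0.3090

The PACF at lag k is phi_{kk}, the last component of the solution
to the Yule-Walker system G_k phi = r_k where
  (G_k)_{ij} = rho(|i - j|), (r_k)_i = rho(i), i,j = 1..k.
Equivalently, Durbin-Levinson gives phi_{kk} iteratively:
  phi_{11} = rho(1)
  phi_{kk} = [rho(k) - sum_{j=1..k-1} phi_{k-1,j} rho(k-j)]
            / [1 - sum_{j=1..k-1} phi_{k-1,j} rho(j)],
  phi_{k,j} = phi_{k-1,j} - phi_{kk} phi_{k-1,k-j},  j = 1..k-1.
Step k = 1:
  phi_11 = rho(1) = -0.4133.
Step k = 2:
  phi_22 = [rho(2) - phi_11 rho(1)] / [1 - phi_11 rho(1)] = [-0.0854 - (-0.4133)(-0.4133)] / [1 - (-0.4133)(-0.4133)]
         = -0.25621689 / 0.82918311 = -0.309.
Therefore phi_{22} = -0.3090.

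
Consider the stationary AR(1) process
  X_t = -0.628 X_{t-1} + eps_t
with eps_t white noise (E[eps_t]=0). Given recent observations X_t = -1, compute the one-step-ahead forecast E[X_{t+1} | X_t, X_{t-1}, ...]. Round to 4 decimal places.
E[X_{t+1} \mid \mathcal F_t] = 0.6280

For an AR(p) model X_t = c + sum_i phi_i X_{t-i} + eps_t, the
one-step-ahead conditional mean is
  E[X_{t+1} | X_t, ...] = c + sum_i phi_i X_{t+1-i}.
Substitute known values:
  E[X_{t+1} | ...] = (-0.628) * (-1)
                   = 0.6280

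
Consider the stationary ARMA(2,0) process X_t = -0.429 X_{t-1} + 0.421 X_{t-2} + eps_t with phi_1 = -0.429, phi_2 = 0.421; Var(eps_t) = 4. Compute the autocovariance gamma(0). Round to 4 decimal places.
\gamma(0) = 10.7794

Multiply the model equation by X_{t-k} and take expectations. With theta_0 = psi_0 = 1 and psi_j the MA(infinity) weights, this gives
  gamma(k) - sum_i phi_i gamma(k-i) = c_k,
  c_k = sigma^2 * sum_{j=k..q} theta_j psi_{j-k}   (c_k = 0 for k > q),
using gamma(-m) = gamma(m).
Pure AR (q = 0): c_0 = sigma^2 = 4, c_k = 0 for k >= 1.
Equations for k = 0, 1, 2 (AR order 2, c_2 = 0):
  (E0) gamma(0) = phi_1 gamma(1) + phi_2 gamma(2) + c_0
  (E1) gamma(1) = phi_1 gamma(0) + phi_2 gamma(1) + c_1
  (E2) gamma(2) = phi_1 gamma(1) + phi_2 gamma(0)
From (E1): gamma(1) = A gamma(0) + B with
  A = phi_1 / (1 - phi_2) = -0.429 / 0.579 = -0.740933,   B = c_1 / (1 - phi_2) = 0 / 0.579 = 0.
Insert (E2) into (E0): gamma(0) (1 - phi_2^2) = phi_1 (1 + phi_2) gamma(1) + c_0.
  phi_1 (1 + phi_2) = (-0.429)(1.421) = -0.609609,   1 - phi_2^2 = 0.822759.
Replace gamma(1) by A gamma(0) + B and collect gamma(0):
  gamma(0) [0.822759 - (-0.609609)(-0.740933)] = c_0 = 4
  gamma(0) * 0.37108 = 4
  gamma(0) = 4 / 0.37108 = 10.779353.
Therefore gamma(0) = 10.7794 (to 4 decimal places).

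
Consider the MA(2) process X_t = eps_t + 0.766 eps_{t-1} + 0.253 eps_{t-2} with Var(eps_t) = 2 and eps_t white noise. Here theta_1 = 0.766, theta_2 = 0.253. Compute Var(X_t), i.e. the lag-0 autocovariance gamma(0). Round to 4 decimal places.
\gamma(0) = 3.3015

For an MA(q) process X_t = eps_t + sum_i theta_i eps_{t-i} with
Var(eps_t) = sigma^2, the variance is
  gamma(0) = sigma^2 * (1 + sum_i theta_i^2).
  sum_i theta_i^2 = (0.766)^2 + (0.253)^2 = 0.586756 + 0.064009 = 0.650765.
  gamma(0) = 2 * (1 + 0.650765) = 2 * 1.650765 = 3.30153, which rounds to 3.3015.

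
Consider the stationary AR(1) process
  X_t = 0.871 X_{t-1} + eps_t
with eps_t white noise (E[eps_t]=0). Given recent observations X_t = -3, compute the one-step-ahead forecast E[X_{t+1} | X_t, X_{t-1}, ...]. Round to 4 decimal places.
E[X_{t+1} \mid \mathcal F_t] = -2.6130

For an AR(p) model X_t = c + sum_i phi_i X_{t-i} + eps_t, the
one-step-ahead conditional mean is
  E[X_{t+1} | X_t, ...] = c + sum_i phi_i X_{t+1-i}.
Substitute known values:
  E[X_{t+1} | ...] = (0.871) * (-3)
                   = -2.6130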